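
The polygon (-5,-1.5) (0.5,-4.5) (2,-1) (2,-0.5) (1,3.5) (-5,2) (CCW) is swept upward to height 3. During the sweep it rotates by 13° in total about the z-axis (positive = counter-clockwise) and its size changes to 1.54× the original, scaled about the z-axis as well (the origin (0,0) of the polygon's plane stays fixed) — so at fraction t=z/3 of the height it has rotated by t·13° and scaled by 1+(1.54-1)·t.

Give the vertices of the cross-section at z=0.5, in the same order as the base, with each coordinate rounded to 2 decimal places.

Cross-section at z=0.5: (-5.38,-1.84) (0.73,-4.88) (2.22,-1.01) (2.20,-0.46) (0.94,3.85) (-5.53,1.97)

t = z/height = 0.5/3 = 0.166667
s = 1 + (scale-1)·z/height = 1 + (1.54-1)·0.5/3 = 1.090000
θ = twist·z/height = 13°·0.5/3 = 2.1667° = 0.037815 rad
cos θ = 0.999285, sin θ = 0.037806 (intermediates below are computed at full precision and shown rounded to 5 d.p.)
v1: (-5,-1.5) → rotate → (-4.93972,-1.68796) → ×s → (-5.38429,-1.83988) → (-5.38,-1.84)
v2: (0.5,-4.5) → rotate → (0.66977,-4.47788) → ×s → (0.73005,-4.88089) → (0.73,-4.88)
v3: (2,-1) → rotate → (2.03638,-0.92367) → ×s → (2.21965,-1.00680) → (2.22,-1.01)
v4: (2,-0.5) → rotate → (2.01747,-0.42403) → ×s → (2.19905,-0.46219) → (2.20,-0.46)
v5: (1,3.5) → rotate → (0.86696,3.53530) → ×s → (0.94499,3.85348) → (0.94,3.85)
v6: (-5,2) → rotate → (-5.07204,1.80954) → ×s → (-5.52852,1.97240) → (-5.53,1.97)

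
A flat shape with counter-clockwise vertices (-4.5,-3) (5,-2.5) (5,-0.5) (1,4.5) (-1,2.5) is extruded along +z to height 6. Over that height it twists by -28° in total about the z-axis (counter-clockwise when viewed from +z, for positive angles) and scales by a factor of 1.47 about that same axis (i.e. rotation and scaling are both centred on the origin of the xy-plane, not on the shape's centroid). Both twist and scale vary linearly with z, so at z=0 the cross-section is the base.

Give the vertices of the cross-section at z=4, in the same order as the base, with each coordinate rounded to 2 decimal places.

Cross-section at z=4: (-6.86,-1.84) (5.17,-5.21) (6.01,-2.72) (3.14,5.18) (-0.19,3.53)

t = z/height = 4/6 = 0.666667
s = 1 + (scale-1)·z/height = 1 + (1.47-1)·4/6 = 1.313333
θ = twist·z/height = -28°·4/6 = -18.6667° = -0.325795 rad
cos θ = 0.947397, sin θ = -0.320062 (intermediates below are computed at full precision and shown rounded to 5 d.p.)
v1: (-4.5,-3) → rotate → (-5.22347,-1.40191) → ×s → (-6.86016,-1.84118) → (-6.86,-1.84)
v2: (5,-2.5) → rotate → (3.93683,-3.96880) → ×s → (5.17037,-5.21236) → (5.17,-5.21)
v3: (5,-0.5) → rotate → (4.57695,-2.07401) → ×s → (6.01106,-2.72386) → (6.01,-2.72)
v4: (1,4.5) → rotate → (2.38768,3.94322) → ×s → (3.13581,5.17877) → (3.14,5.18)
v5: (-1,2.5) → rotate → (-0.14724,2.68855) → ×s → (-0.19338,3.53097) → (-0.19,3.53)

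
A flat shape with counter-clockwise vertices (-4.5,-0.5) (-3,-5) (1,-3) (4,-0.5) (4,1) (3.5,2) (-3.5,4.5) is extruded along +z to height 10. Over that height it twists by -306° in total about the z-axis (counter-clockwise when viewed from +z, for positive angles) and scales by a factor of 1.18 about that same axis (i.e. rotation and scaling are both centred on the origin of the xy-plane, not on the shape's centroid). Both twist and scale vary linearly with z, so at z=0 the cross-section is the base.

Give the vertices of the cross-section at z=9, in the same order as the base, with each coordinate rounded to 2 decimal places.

t = z/height = 9/10 = 0.9
s = 1 + (scale-1)·z/height = 1 + (1.18-1)·9/10 = 1.162000
θ = twist·z/height = -306°·9/10 = -275.4000° = -4.806637 rad
cos θ = 0.094108, sin θ = 0.995562 (intermediates below are computed at full precision and shown rounded to 5 d.p.)
v1: (-4.5,-0.5) → rotate → (0.07429,-4.52708) → ×s → (0.08633,-5.26047) → (0.09,-5.26)
v2: (-3,-5) → rotate → (4.69548,-3.45723) → ×s → (5.45615,-4.01730) → (5.46,-4.02)
v3: (1,-3) → rotate → (3.08079,0.71324) → ×s → (3.57988,0.82878) → (3.58,0.83)
v4: (4,-0.5) → rotate → (0.87421,3.93519) → ×s → (1.01584,4.57270) → (1.02,4.57)
v5: (4,1) → rotate → (-0.61913,4.07636) → ×s → (-0.71943,4.73673) → (-0.72,4.74)
v6: (3.5,2) → rotate → (-1.66174,3.67268) → ×s → (-1.93095,4.26766) → (-1.93,4.27)
v7: (-3.5,4.5) → rotate → (-4.80941,-3.06098) → ×s → (-5.58853,-3.55686) → (-5.59,-3.56)

Cross-section at z=9: (0.09,-5.26) (5.46,-4.02) (3.58,0.83) (1.02,4.57) (-0.72,4.74) (-1.93,4.27) (-5.59,-3.56)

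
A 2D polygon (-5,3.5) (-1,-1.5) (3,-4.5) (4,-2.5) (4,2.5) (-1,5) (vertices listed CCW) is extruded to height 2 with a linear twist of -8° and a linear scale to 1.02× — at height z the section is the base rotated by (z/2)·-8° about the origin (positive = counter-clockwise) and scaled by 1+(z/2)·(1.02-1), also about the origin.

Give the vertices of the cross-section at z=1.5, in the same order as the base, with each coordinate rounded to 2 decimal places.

Cross-section at z=1.5: (-4.68,4.06) (-1.17,-1.41) (2.55,-4.86) (3.77,-2.95) (4.30,2.10) (-0.48,5.15)

t = z/height = 1.5/2 = 0.75
s = 1 + (scale-1)·z/height = 1 + (1.02-1)·1.5/2 = 1.015000
θ = twist·z/height = -8°·1.5/2 = -6.0000° = -0.104720 rad
cos θ = 0.994522, sin θ = -0.104528 (intermediates below are computed at full precision and shown rounded to 5 d.p.)
v1: (-5,3.5) → rotate → (-4.60676,4.00347) → ×s → (-4.67586,4.06352) → (-4.68,4.06)
v2: (-1,-1.5) → rotate → (-1.15131,-1.38725) → ×s → (-1.16858,-1.40806) → (-1.17,-1.41)
v3: (3,-4.5) → rotate → (2.51319,-4.78893) → ×s → (2.55089,-4.86077) → (2.55,-4.86)
v4: (4,-2.5) → rotate → (3.71677,-2.90442) → ×s → (3.77252,-2.94798) → (3.77,-2.95)
v5: (4,2.5) → rotate → (4.23941,2.06819) → ×s → (4.30300,2.09921) → (4.30,2.10)
v6: (-1,5) → rotate → (-0.47188,5.07714) → ×s → (-0.47896,5.15330) → (-0.48,5.15)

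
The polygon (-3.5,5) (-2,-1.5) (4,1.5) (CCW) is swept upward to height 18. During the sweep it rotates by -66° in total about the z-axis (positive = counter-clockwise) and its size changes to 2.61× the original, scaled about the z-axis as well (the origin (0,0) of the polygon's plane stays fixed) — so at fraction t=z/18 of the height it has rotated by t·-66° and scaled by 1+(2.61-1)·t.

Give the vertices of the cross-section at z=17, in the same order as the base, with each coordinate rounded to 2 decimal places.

t = z/height = 17/18 = 0.944444
s = 1 + (scale-1)·z/height = 1 + (2.61-1)·17/18 = 2.520556
θ = twist·z/height = -66°·17/18 = -62.3333° = -1.087922 rad
cos θ = 0.464327, sin θ = -0.885664 (intermediates below are computed at full precision and shown rounded to 5 d.p.)
v1: (-3.5,5) → rotate → (2.80318,5.42146) → ×s → (7.06556,13.66509) → (7.07,13.67)
v2: (-2,-1.5) → rotate → (-2.25715,1.07484) → ×s → (-5.68927,2.70919) → (-5.69,2.71)
v3: (4,1.5) → rotate → (3.18580,-2.84617) → ×s → (8.02999,-7.17392) → (8.03,-7.17)

Cross-section at z=17: (7.07,13.67) (-5.69,2.71) (8.03,-7.17)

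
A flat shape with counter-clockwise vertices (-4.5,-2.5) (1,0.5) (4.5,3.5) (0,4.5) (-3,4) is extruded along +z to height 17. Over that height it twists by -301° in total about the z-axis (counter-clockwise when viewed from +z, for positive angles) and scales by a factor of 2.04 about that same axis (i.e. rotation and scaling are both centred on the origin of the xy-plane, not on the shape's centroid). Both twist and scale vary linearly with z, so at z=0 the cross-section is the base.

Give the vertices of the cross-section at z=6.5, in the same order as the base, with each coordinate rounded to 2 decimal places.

t = z/height = 6.5/17 = 0.382353
s = 1 + (scale-1)·z/height = 1 + (2.04-1)·6.5/17 = 1.397647
θ = twist·z/height = -301°·6.5/17 = -115.0882° = -2.008669 rad
cos θ = -0.424013, sin θ = -0.905656 (intermediates below are computed at full precision and shown rounded to 5 d.p.)
v1: (-4.5,-2.5) → rotate → (-0.35608,5.13549) → ×s → (-0.49767,7.17760) → (-0.50,7.18)
v2: (1,0.5) → rotate → (0.02881,-1.11766) → ×s → (0.04027,-1.56210) → (0.04,-1.56)
v3: (4.5,3.5) → rotate → (1.26173,-5.55950) → ×s → (1.76346,-7.77022) → (1.76,-7.77)
v4: (0,4.5) → rotate → (4.07545,-1.90806) → ×s → (5.69604,-2.66680) → (5.70,-2.67)
v5: (-3,4) → rotate → (4.89466,1.02091) → ×s → (6.84101,1.42688) → (6.84,1.43)

Cross-section at z=6.5: (-0.50,7.18) (0.04,-1.56) (1.76,-7.77) (5.70,-2.67) (6.84,1.43)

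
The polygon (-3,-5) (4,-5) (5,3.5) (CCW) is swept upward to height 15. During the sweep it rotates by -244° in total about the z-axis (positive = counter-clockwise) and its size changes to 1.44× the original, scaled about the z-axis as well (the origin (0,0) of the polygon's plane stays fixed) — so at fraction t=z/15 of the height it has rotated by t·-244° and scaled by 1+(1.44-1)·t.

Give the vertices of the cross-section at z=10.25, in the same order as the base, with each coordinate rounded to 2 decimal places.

Cross-section at z=10.25: (2.31,7.23) (-6.56,5.14) (-5.29,-5.92)

t = z/height = 10.25/15 = 0.683333
s = 1 + (scale-1)·z/height = 1 + (1.44-1)·10.25/15 = 1.300667
θ = twist·z/height = -244°·10.25/15 = -166.7333° = -2.910046 rad
cos θ = -0.973313, sin θ = -0.229484 (intermediates below are computed at full precision and shown rounded to 5 d.p.)
v1: (-3,-5) → rotate → (1.77252,5.55501) → ×s → (2.30546,7.22522) → (2.31,7.23)
v2: (4,-5) → rotate → (-5.04067,3.94863) → ×s → (-6.55623,5.13585) → (-6.56,5.14)
v3: (5,3.5) → rotate → (-4.06337,-4.55401) → ×s → (-5.28509,-5.92325) → (-5.29,-5.92)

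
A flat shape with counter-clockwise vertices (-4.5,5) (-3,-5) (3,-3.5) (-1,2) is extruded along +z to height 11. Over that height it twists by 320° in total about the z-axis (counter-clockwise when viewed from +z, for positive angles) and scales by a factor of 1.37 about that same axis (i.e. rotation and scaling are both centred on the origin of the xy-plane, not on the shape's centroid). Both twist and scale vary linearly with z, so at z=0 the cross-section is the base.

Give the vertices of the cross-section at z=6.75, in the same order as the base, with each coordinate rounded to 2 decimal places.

t = z/height = 6.75/11 = 0.613636
s = 1 + (scale-1)·z/height = 1 + (1.37-1)·6.75/11 = 1.227045
θ = twist·z/height = 320°·6.75/11 = 196.3636° = 3.427192 rad
cos θ = -0.959493, sin θ = -0.281733 (intermediates below are computed at full precision and shown rounded to 5 d.p.)
v1: (-4.5,5) → rotate → (5.72638,-3.52967) → ×s → (7.02653,-4.33106) → (7.03,-4.33)
v2: (-3,-5) → rotate → (1.46982,5.64266) → ×s → (1.80353,6.92380) → (1.80,6.92)
v3: (3,-3.5) → rotate → (-3.86454,2.51303) → ×s → (-4.74197,3.08360) → (-4.74,3.08)
v4: (-1,2) → rotate → (1.52296,-1.63725) → ×s → (1.86874,-2.00898) → (1.87,-2.01)

Cross-section at z=6.75: (7.03,-4.33) (1.80,6.92) (-4.74,3.08) (1.87,-2.01)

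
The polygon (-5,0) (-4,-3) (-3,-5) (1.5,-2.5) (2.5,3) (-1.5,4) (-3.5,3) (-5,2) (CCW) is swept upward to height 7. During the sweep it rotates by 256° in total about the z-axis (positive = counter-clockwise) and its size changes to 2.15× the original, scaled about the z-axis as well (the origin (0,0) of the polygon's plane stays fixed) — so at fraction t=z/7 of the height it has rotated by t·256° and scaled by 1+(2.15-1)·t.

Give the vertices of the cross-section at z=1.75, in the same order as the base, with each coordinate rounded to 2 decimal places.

t = z/height = 1.75/7 = 0.25
s = 1 + (scale-1)·z/height = 1 + (2.15-1)·1.75/7 = 1.287500
θ = twist·z/height = 256°·1.75/7 = 64.0000° = 1.117011 rad
cos θ = 0.438371, sin θ = 0.898794 (intermediates below are computed at full precision and shown rounded to 5 d.p.)
v1: (-5,0) → rotate → (-2.19186,-4.49397) → ×s → (-2.82201,-5.78599) → (-2.82,-5.79)
v2: (-4,-3) → rotate → (0.94290,-4.91029) → ×s → (1.21398,-6.32200) → (1.21,-6.32)
v3: (-3,-5) → rotate → (3.17886,-4.88824) → ×s → (4.09278,-6.29361) → (4.09,-6.29)
v4: (1.5,-2.5) → rotate → (2.90454,0.25226) → ×s → (3.73960,0.32479) → (3.74,0.32)
v5: (2.5,3) → rotate → (-1.60045,3.56210) → ×s → (-2.06058,4.58620) → (-2.06,4.59)
v6: (-1.5,4) → rotate → (-4.25273,0.40529) → ×s → (-5.47539,0.52182) → (-5.48,0.52)
v7: (-3.5,3) → rotate → (-4.23068,-1.83067) → ×s → (-5.44700,-2.35698) → (-5.45,-2.36)
v8: (-5,2) → rotate → (-3.98944,-3.61723) → ×s → (-5.13641,-4.65718) → (-5.14,-4.66)

Cross-section at z=1.75: (-2.82,-5.79) (1.21,-6.32) (4.09,-6.29) (3.74,0.32) (-2.06,4.59) (-5.48,0.52) (-5.45,-2.36) (-5.14,-4.66)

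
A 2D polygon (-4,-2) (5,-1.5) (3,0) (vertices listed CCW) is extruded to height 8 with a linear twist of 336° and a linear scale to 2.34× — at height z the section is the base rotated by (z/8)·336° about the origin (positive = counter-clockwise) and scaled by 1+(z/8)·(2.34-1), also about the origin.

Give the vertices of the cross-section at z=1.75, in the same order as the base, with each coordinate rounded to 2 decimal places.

Cross-section at z=1.75: (1.01,-5.69) (3.70,5.65) (1.10,3.72)

t = z/height = 1.75/8 = 0.21875
s = 1 + (scale-1)·z/height = 1 + (2.34-1)·1.75/8 = 1.293125
θ = twist·z/height = 336°·1.75/8 = 73.5000° = 1.282817 rad
cos θ = 0.284015, sin θ = 0.958820 (intermediates below are computed at full precision and shown rounded to 5 d.p.)
v1: (-4,-2) → rotate → (0.78158,-4.40331) → ×s → (1.01068,-5.69403) → (1.01,-5.69)
v2: (5,-1.5) → rotate → (2.85831,4.36808) → ×s → (3.69615,5.64847) → (3.70,5.65)
v3: (3,0) → rotate → (0.85205,2.87646) → ×s → (1.10180,3.71962) → (1.10,3.72)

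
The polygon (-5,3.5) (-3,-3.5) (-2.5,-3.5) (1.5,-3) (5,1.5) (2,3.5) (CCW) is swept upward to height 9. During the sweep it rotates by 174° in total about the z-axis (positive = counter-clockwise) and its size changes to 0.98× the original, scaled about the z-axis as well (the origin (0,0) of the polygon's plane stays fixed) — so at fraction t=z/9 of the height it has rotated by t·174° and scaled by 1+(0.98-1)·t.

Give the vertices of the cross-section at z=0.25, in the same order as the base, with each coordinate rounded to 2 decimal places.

Cross-section at z=0.25: (-5.27,3.06) (-2.69,-3.74) (-2.19,-3.70) (1.75,-2.86) (4.85,1.91) (1.70,3.65)

t = z/height = 0.25/9 = 0.0277778
s = 1 + (scale-1)·z/height = 1 + (0.98-1)·0.25/9 = 0.999444
θ = twist·z/height = 174°·0.25/9 = 4.8333° = 0.084358 rad
cos θ = 0.996444, sin θ = 0.084258 (intermediates below are computed at full precision and shown rounded to 5 d.p.)
v1: (-5,3.5) → rotate → (-5.27712,3.06627) → ×s → (-5.27419,3.06456) → (-5.27,3.06)
v2: (-3,-3.5) → rotate → (-2.69443,-3.74033) → ×s → (-2.69293,-3.73825) → (-2.69,-3.74)
v3: (-2.5,-3.5) → rotate → (-2.19621,-3.69820) → ×s → (-2.19499,-3.69614) → (-2.19,-3.70)
v4: (1.5,-3) → rotate → (1.74744,-2.86295) → ×s → (1.74647,-2.86136) → (1.75,-2.86)
v5: (5,1.5) → rotate → (4.85583,1.91595) → ×s → (4.85314,1.91489) → (4.85,1.91)
v6: (2,3.5) → rotate → (1.69799,3.65607) → ×s → (1.69704,3.65404) → (1.70,3.65)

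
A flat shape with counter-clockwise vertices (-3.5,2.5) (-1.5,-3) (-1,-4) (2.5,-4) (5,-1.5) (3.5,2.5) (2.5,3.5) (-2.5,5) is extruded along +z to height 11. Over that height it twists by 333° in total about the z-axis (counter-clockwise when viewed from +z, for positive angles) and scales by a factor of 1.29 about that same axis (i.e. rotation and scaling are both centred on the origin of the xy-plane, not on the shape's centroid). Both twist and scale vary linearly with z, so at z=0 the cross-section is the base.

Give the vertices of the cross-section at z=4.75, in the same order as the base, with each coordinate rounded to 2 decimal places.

t = z/height = 4.75/11 = 0.431818
s = 1 + (scale-1)·z/height = 1 + (1.29-1)·4.75/11 = 1.125227
θ = twist·z/height = 333°·4.75/11 = 143.7955° = 2.509704 rad
cos θ = -0.806913, sin θ = 0.590670 (intermediates below are computed at full precision and shown rounded to 5 d.p.)
v1: (-3.5,2.5) → rotate → (1.34752,-4.08463) → ×s → (1.51627,-4.59613) → (1.52,-4.60)
v2: (-1.5,-3) → rotate → (2.98238,1.53474) → ×s → (3.35585,1.72693) → (3.36,1.73)
v3: (-1,-4) → rotate → (3.16959,2.63698) → ×s → (3.56651,2.96721) → (3.57,2.97)
v4: (2.5,-4) → rotate → (0.34540,4.70433) → ×s → (0.38865,5.29344) → (0.39,5.29)
v5: (5,-1.5) → rotate → (-3.14856,4.16372) → ×s → (-3.54285,4.68513) → (-3.54,4.69)
v6: (3.5,2.5) → rotate → (-4.30087,0.05006) → ×s → (-4.83946,0.05633) → (-4.84,0.06)
v7: (2.5,3.5) → rotate → (-4.08463,-1.34752) → ×s → (-4.59613,-1.51627) → (-4.60,-1.52)
v8: (-2.5,5) → rotate → (-0.93606,-5.51124) → ×s → (-1.05329,-6.20140) → (-1.05,-6.20)

Cross-section at z=4.75: (1.52,-4.60) (3.36,1.73) (3.57,2.97) (0.39,5.29) (-3.54,4.69) (-4.84,0.06) (-4.60,-1.52) (-1.05,-6.20)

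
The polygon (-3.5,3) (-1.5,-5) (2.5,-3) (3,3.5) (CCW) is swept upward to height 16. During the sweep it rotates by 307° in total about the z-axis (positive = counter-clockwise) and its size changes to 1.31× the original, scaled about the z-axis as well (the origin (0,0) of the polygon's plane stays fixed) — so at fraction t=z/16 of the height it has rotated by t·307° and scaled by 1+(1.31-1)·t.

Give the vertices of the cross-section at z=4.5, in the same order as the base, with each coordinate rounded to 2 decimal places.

Cross-section at z=4.5: (-3.50,-3.59) (5.32,-1.97) (3.43,2.50) (-3.59,3.50)

t = z/height = 4.5/16 = 0.28125
s = 1 + (scale-1)·z/height = 1 + (1.31-1)·4.5/16 = 1.087188
θ = twist·z/height = 307°·4.5/16 = 86.3438° = 1.506983 rad
cos θ = 0.063770, sin θ = 0.997965 (intermediates below are computed at full precision and shown rounded to 5 d.p.)
v1: (-3.5,3) → rotate → (-3.21709,-3.30157) → ×s → (-3.49758,-3.58942) → (-3.50,-3.59)
v2: (-1.5,-5) → rotate → (4.89417,-1.81580) → ×s → (5.32088,-1.97411) → (5.32,-1.97)
v3: (2.5,-3) → rotate → (3.15332,2.30360) → ×s → (3.42825,2.50445) → (3.43,2.50)
v4: (3,3.5) → rotate → (-3.30157,3.21709) → ×s → (-3.58942,3.49758) → (-3.59,3.50)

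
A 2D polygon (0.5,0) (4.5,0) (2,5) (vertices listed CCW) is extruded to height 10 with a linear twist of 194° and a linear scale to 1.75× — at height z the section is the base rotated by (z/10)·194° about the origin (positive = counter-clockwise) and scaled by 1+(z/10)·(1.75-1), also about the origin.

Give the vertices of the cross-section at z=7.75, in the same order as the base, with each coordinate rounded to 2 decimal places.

t = z/height = 7.75/10 = 0.775
s = 1 + (scale-1)·z/height = 1 + (1.75-1)·7.75/10 = 1.581250
θ = twist·z/height = 194°·7.75/10 = 150.3500° = 2.624103 rad
cos θ = -0.869064, sin θ = 0.494700 (intermediates below are computed at full precision and shown rounded to 5 d.p.)
v1: (0.5,0) → rotate → (-0.43453,0.24735) → ×s → (-0.68710,0.39112) → (-0.69,0.39)
v2: (4.5,0) → rotate → (-3.91079,2.22615) → ×s → (-6.18393,3.52010) → (-6.18,3.52)
v3: (2,5) → rotate → (-4.21163,-3.35592) → ×s → (-6.65964,-5.30654) → (-6.66,-5.31)

Cross-section at z=7.75: (-0.69,0.39) (-6.18,3.52) (-6.66,-5.31)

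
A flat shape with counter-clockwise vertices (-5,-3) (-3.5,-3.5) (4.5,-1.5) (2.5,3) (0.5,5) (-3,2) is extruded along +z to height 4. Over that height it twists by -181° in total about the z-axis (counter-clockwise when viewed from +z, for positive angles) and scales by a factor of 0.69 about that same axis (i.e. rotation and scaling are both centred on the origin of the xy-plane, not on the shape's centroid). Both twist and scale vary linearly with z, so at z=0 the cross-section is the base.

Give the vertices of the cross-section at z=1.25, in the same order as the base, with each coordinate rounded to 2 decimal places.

t = z/height = 1.25/4 = 0.3125
s = 1 + (scale-1)·z/height = 1 + (0.69-1)·1.25/4 = 0.903125
θ = twist·z/height = -181°·1.25/4 = -56.5625° = -0.987202 rad
cos θ = 0.551027, sin θ = -0.834487 (intermediates below are computed at full precision and shown rounded to 5 d.p.)
v1: (-5,-3) → rotate → (-5.25860,2.51936) → ×s → (-4.74917,2.27529) → (-4.75,2.28)
v2: (-3.5,-3.5) → rotate → (-4.84930,0.99211) → ×s → (-4.37952,0.89600) → (-4.38,0.90)
v3: (4.5,-1.5) → rotate → (1.22789,-4.58173) → ×s → (1.10894,-4.13788) → (1.11,-4.14)
v4: (2.5,3) → rotate → (3.88103,-0.43314) → ×s → (3.50506,-0.39118) → (3.51,-0.39)
v5: (0.5,5) → rotate → (4.44795,2.33789) → ×s → (4.01706,2.11141) → (4.02,2.11)
v6: (-3,2) → rotate → (0.01589,3.60552) → ×s → (0.01435,3.25623) → (0.01,3.26)

Cross-section at z=1.25: (-4.75,2.28) (-4.38,0.90) (1.11,-4.14) (3.51,-0.39) (4.02,2.11) (0.01,3.26)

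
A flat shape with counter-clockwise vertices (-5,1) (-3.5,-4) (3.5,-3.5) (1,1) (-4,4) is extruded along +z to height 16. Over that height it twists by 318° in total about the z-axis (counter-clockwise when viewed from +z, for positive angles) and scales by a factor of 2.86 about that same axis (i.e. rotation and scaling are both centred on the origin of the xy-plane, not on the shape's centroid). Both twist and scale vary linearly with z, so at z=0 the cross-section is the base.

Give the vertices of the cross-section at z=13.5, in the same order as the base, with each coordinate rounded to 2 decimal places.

Cross-section at z=13.5: (2.95,12.77) (-10.01,9.29) (-9.25,-8.72) (2.49,-2.64) (10.58,9.97)

t = z/height = 13.5/16 = 0.84375
s = 1 + (scale-1)·z/height = 1 + (2.86-1)·13.5/16 = 2.569375
θ = twist·z/height = 318°·13.5/16 = 268.3125° = 4.682937 rad
cos θ = -0.029448, sin θ = -0.999566 (intermediates below are computed at full precision and shown rounded to 5 d.p.)
v1: (-5,1) → rotate → (1.14681,4.96838) → ×s → (2.94658,12.76564) → (2.95,12.77)
v2: (-3.5,-4) → rotate → (-3.89520,3.61627) → ×s → (-10.00822,9.29157) → (-10.01,9.29)
v3: (3.5,-3.5) → rotate → (-3.60155,-3.39541) → ×s → (-9.25373,-8.72409) → (-9.25,-8.72)
v4: (1,1) → rotate → (0.97012,-1.02901) → ×s → (2.49260,-2.64392) → (2.49,-2.64)
v5: (-4,4) → rotate → (4.11606,3.88047) → ×s → (10.57570,9.97039) → (10.58,9.97)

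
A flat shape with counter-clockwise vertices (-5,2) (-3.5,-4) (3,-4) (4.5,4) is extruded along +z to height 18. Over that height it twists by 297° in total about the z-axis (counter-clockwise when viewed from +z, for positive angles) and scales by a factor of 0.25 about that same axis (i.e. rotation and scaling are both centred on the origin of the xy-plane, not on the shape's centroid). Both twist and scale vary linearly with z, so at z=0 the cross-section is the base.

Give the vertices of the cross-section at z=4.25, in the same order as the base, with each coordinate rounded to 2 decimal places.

Cross-section at z=4.25: (-2.95,-3.31) (2.12,-3.83) (3.93,1.20) (-1.84,4.60)

t = z/height = 4.25/18 = 0.236111
s = 1 + (scale-1)·z/height = 1 + (0.25-1)·4.25/18 = 0.822917
θ = twist·z/height = 297°·4.25/18 = 70.1250° = 1.223912 rad
cos θ = 0.339969, sin θ = 0.940437 (intermediates below are computed at full precision and shown rounded to 5 d.p.)
v1: (-5,2) → rotate → (-3.58072,-4.02224) → ×s → (-2.94663,-3.30997) → (-2.95,-3.31)
v2: (-3.5,-4) → rotate → (2.57185,-4.65140) → ×s → (2.11642,-3.82772) → (2.12,-3.83)
v3: (3,-4) → rotate → (4.78165,1.46143) → ×s → (3.93490,1.20264) → (3.93,1.20)
v4: (4.5,4) → rotate → (-2.23188,5.59184) → ×s → (-1.83666,4.60162) → (-1.84,4.60)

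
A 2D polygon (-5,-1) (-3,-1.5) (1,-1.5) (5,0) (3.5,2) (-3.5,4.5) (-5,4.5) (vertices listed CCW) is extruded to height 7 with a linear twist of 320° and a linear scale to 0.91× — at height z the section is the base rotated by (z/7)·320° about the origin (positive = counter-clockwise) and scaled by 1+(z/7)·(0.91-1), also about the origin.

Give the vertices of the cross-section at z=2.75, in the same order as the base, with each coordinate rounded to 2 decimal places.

Cross-section at z=2.75: (3.60,-3.35) (2.86,-1.51) (0.61,1.63) (-2.82,3.92) (-3.54,1.62) (-1.55,-5.28) (-0.71,-6.45)

t = z/height = 2.75/7 = 0.392857
s = 1 + (scale-1)·z/height = 1 + (0.91-1)·2.75/7 = 0.964643
θ = twist·z/height = 320°·2.75/7 = 125.7143° = 2.194128 rad
cos θ = -0.583744, sin θ = 0.811938 (intermediates below are computed at full precision and shown rounded to 5 d.p.)
v1: (-5,-1) → rotate → (3.73066,-3.47595) → ×s → (3.59875,-3.35305) → (3.60,-3.35)
v2: (-3,-1.5) → rotate → (2.96914,-1.56020) → ×s → (2.86416,-1.50503) → (2.86,-1.51)
v3: (1,-1.5) → rotate → (0.63416,1.68755) → ×s → (0.61174,1.62789) → (0.61,1.63)
v4: (5,0) → rotate → (-2.91872,4.05969) → ×s → (-2.81552,3.91615) → (-2.82,3.92)
v5: (3.5,2) → rotate → (-3.66698,1.67430) → ×s → (-3.53732,1.61510) → (-3.54,1.62)
v6: (-3.5,4.5) → rotate → (-1.61062,-5.46863) → ×s → (-1.55367,-5.27527) → (-1.55,-5.28)
v7: (-5,4.5) → rotate → (-0.73500,-6.68654) → ×s → (-0.70902,-6.45012) → (-0.71,-6.45)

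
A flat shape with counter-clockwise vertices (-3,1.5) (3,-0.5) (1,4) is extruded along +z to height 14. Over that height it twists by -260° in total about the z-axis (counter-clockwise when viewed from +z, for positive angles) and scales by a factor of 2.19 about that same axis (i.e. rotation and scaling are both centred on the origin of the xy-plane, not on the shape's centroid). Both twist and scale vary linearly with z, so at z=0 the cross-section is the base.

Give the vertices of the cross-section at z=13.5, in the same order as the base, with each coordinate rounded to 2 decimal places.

Cross-section at z=13.5: (-0.91,-7.14) (-1.11,6.44) (-8.82,-0.81)

t = z/height = 13.5/14 = 0.964286
s = 1 + (scale-1)·z/height = 1 + (2.19-1)·13.5/14 = 2.147500
θ = twist·z/height = -260°·13.5/14 = -250.7143° = -4.375790 rad
cos θ = -0.330279, sin θ = 0.943883 (intermediates below are computed at full precision and shown rounded to 5 d.p.)
v1: (-3,1.5) → rotate → (-0.42499,-3.32707) → ×s → (-0.91266,-7.14488) → (-0.91,-7.14)
v2: (3,-0.5) → rotate → (-0.51890,2.99679) → ×s → (-1.11433,6.43561) → (-1.11,6.44)
v3: (1,4) → rotate → (-4.10581,-0.37723) → ×s → (-8.81723,-0.81011) → (-8.82,-0.81)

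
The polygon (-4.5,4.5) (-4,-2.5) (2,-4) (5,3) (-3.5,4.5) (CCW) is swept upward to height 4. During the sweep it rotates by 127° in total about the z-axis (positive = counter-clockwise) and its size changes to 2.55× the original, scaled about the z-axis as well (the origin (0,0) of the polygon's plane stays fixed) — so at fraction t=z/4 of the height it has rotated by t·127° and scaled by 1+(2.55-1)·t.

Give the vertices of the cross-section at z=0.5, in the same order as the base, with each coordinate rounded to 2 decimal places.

t = z/height = 0.5/4 = 0.125
s = 1 + (scale-1)·z/height = 1 + (2.55-1)·0.5/4 = 1.193750
θ = twist·z/height = 127°·0.5/4 = 15.8750° = 0.277071 rad
cos θ = 0.961861, sin θ = 0.273540 (intermediates below are computed at full precision and shown rounded to 5 d.p.)
v1: (-4.5,4.5) → rotate → (-5.55930,3.09745) → ×s → (-6.63642,3.69758) → (-6.64,3.70)
v2: (-4,-2.5) → rotate → (-3.16359,-3.49881) → ×s → (-3.77654,-4.17670) → (-3.78,-4.18)
v3: (2,-4) → rotate → (3.01788,-3.30036) → ×s → (3.60259,-3.93981) → (3.60,-3.94)
v4: (5,3) → rotate → (3.98869,4.25328) → ×s → (4.76149,5.07735) → (4.76,5.08)
v5: (-3.5,4.5) → rotate → (-4.59744,3.37098) → ×s → (-5.48819,4.02411) → (-5.49,4.02)

Cross-section at z=0.5: (-6.64,3.70) (-3.78,-4.18) (3.60,-3.94) (4.76,5.08) (-5.49,4.02)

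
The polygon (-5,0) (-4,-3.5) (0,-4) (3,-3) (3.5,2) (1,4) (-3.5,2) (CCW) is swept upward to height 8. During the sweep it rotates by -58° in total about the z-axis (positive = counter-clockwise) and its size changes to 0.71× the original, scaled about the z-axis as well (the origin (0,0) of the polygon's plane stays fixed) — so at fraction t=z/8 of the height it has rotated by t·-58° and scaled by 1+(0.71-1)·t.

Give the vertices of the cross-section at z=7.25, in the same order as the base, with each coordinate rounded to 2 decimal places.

t = z/height = 7.25/8 = 0.90625
s = 1 + (scale-1)·z/height = 1 + (0.71-1)·7.25/8 = 0.737188
θ = twist·z/height = -58°·7.25/8 = -52.5625° = -0.917389 rad
cos θ = 0.607896, sin θ = -0.794017 (intermediates below are computed at full precision and shown rounded to 5 d.p.)
v1: (-5,0) → rotate → (-3.03948,3.97008) → ×s → (-2.24067,2.92670) → (-2.24,2.93)
v2: (-4,-3.5) → rotate → (-5.21064,1.04843) → ×s → (-3.84122,0.77289) → (-3.84,0.77)
v3: (0,-4) → rotate → (-3.17607,-2.43158) → ×s → (-2.34136,-1.79253) → (-2.34,-1.79)
v4: (3,-3) → rotate → (-0.55836,-4.20574) → ×s → (-0.41162,-3.10042) → (-0.41,-3.10)
v5: (3.5,2) → rotate → (3.71567,-1.56327) → ×s → (2.73914,-1.15242) → (2.74,-1.15)
v6: (1,4) → rotate → (3.78396,1.63757) → ×s → (2.78949,1.20719) → (2.79,1.21)
v7: (-3.5,2) → rotate → (-0.53960,3.99485) → ×s → (-0.39779,2.94495) → (-0.40,2.94)

Cross-section at z=7.25: (-2.24,2.93) (-3.84,0.77) (-2.34,-1.79) (-0.41,-3.10) (2.74,-1.15) (2.79,1.21) (-0.40,2.94)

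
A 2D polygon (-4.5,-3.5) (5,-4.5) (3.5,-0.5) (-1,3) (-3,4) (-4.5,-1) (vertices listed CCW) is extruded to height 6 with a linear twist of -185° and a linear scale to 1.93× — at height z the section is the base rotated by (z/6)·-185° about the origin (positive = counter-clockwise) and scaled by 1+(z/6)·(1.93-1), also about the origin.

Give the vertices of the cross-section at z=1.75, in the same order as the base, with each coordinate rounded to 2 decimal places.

Cross-section at z=1.75: (-6.96,2.01) (-0.89,-8.51) (2.10,-3.97) (2.34,3.27) (1.87,6.08) (-4.39,3.88)

t = z/height = 1.75/6 = 0.291667
s = 1 + (scale-1)·z/height = 1 + (1.93-1)·1.75/6 = 1.271250
θ = twist·z/height = -185°·1.75/6 = -53.9583° = -0.941751 rad
cos θ = 0.588373, sin θ = -0.808589 (intermediates below are computed at full precision and shown rounded to 5 d.p.)
v1: (-4.5,-3.5) → rotate → (-5.47774,1.57934) → ×s → (-6.96358,2.00774) → (-6.96,2.01)
v2: (5,-4.5) → rotate → (-0.69678,-6.69063) → ×s → (-0.88579,-8.50546) → (-0.89,-8.51)
v3: (3.5,-0.5) → rotate → (1.65501,-3.12425) → ×s → (2.10393,-3.97170) → (2.10,-3.97)
v4: (-1,3) → rotate → (1.83739,2.57371) → ×s → (2.33579,3.27183) → (2.34,3.27)
v5: (-3,4) → rotate → (1.46924,4.77926) → ×s → (1.86777,6.07564) → (1.87,6.08)
v6: (-4.5,-1) → rotate → (-3.45627,3.05028) → ×s → (-4.39378,3.87767) → (-4.39,3.88)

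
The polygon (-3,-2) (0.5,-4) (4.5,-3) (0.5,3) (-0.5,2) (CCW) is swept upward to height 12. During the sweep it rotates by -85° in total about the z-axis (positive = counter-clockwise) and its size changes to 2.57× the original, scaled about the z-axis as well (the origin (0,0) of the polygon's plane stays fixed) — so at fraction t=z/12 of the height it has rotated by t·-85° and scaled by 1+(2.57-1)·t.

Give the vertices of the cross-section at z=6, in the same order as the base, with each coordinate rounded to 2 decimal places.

t = z/height = 6/12 = 0.5
s = 1 + (scale-1)·z/height = 1 + (2.57-1)·6/12 = 1.785000
θ = twist·z/height = -85°·6/12 = -42.5000° = -0.741765 rad
cos θ = 0.737277, sin θ = -0.675590 (intermediates below are computed at full precision and shown rounded to 5 d.p.)
v1: (-3,-2) → rotate → (-3.56301,0.55222) → ×s → (-6.35998,0.98571) → (-6.36,0.99)
v2: (0.5,-4) → rotate → (-2.33372,-3.28690) → ×s → (-4.16569,-5.86712) → (-4.17,-5.87)
v3: (4.5,-3) → rotate → (1.29098,-5.25199) → ×s → (2.30439,-9.37480) → (2.30,-9.37)
v4: (0.5,3) → rotate → (2.39541,1.87404) → ×s → (4.27581,3.34516) → (4.28,3.35)
v5: (-0.5,2) → rotate → (0.98254,1.81235) → ×s → (1.75384,3.23504) → (1.75,3.24)

Cross-section at z=6: (-6.36,0.99) (-4.17,-5.87) (2.30,-9.37) (4.28,3.35) (1.75,3.24)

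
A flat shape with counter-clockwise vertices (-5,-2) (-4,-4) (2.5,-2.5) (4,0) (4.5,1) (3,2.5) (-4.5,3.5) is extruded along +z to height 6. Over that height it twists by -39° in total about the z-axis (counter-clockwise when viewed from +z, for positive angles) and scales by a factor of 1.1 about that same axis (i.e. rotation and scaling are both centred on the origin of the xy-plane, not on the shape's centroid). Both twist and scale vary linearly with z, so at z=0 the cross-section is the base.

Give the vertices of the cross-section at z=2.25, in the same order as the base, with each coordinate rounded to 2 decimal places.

Cross-section at z=2.25: (-5.54,-0.70) (-5.06,-2.97) (1.85,-3.16) (4.02,-1.05) (4.78,-0.17) (3.67,1.72) (-3.60,4.69)

t = z/height = 2.25/6 = 0.375
s = 1 + (scale-1)·z/height = 1 + (1.1-1)·2.25/6 = 1.037500
θ = twist·z/height = -39°·2.25/6 = -14.6250° = -0.255254 rad
cos θ = 0.967599, sin θ = -0.252492 (intermediates below are computed at full precision and shown rounded to 5 d.p.)
v1: (-5,-2) → rotate → (-5.34298,-0.67274) → ×s → (-5.54334,-0.69797) → (-5.54,-0.70)
v2: (-4,-4) → rotate → (-4.88036,-2.86043) → ×s → (-5.06338,-2.96770) → (-5.06,-2.97)
v3: (2.5,-2.5) → rotate → (1.78777,-3.05023) → ×s → (1.85481,-3.16461) → (1.85,-3.16)
v4: (4,0) → rotate → (3.87040,-1.00997) → ×s → (4.01554,-1.04784) → (4.02,-1.05)
v5: (4.5,1) → rotate → (4.60669,-0.16861) → ×s → (4.77944,-0.17494) → (4.78,-0.17)
v6: (3,2.5) → rotate → (3.53403,1.66152) → ×s → (3.66655,1.72383) → (3.67,1.72)
v7: (-4.5,3.5) → rotate → (-3.47048,4.52281) → ×s → (-3.60062,4.69241) → (-3.60,4.69)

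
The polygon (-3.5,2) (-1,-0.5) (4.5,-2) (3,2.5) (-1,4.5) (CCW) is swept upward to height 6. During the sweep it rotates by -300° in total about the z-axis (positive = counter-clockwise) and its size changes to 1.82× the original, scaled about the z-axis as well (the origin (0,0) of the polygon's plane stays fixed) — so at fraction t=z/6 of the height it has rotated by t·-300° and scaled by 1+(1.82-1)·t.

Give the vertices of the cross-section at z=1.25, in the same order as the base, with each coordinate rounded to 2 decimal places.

Cross-section at z=1.25: (0.18,4.72) (-1.06,0.77) (0.36,-5.75) (4.22,-1.76) (4.13,3.47)

t = z/height = 1.25/6 = 0.208333
s = 1 + (scale-1)·z/height = 1 + (1.82-1)·1.25/6 = 1.170833
θ = twist·z/height = -300°·1.25/6 = -62.5000° = -1.090831 rad
cos θ = 0.461749, sin θ = -0.887011 (intermediates below are computed at full precision and shown rounded to 5 d.p.)
v1: (-3.5,2) → rotate → (0.15790,4.02804) → ×s → (0.18488,4.71616) → (0.18,4.72)
v2: (-1,-0.5) → rotate → (-0.90525,0.65614) → ×s → (-1.05990,0.76823) → (-1.06,0.77)
v3: (4.5,-2) → rotate → (0.30385,-4.91505) → ×s → (0.35575,-5.75470) → (0.36,-5.75)
v4: (3,2.5) → rotate → (3.60277,-1.50666) → ×s → (4.21825,-1.76405) → (4.22,-1.76)
v5: (-1,4.5) → rotate → (3.52980,2.96488) → ×s → (4.13281,3.47138) → (4.13,3.47)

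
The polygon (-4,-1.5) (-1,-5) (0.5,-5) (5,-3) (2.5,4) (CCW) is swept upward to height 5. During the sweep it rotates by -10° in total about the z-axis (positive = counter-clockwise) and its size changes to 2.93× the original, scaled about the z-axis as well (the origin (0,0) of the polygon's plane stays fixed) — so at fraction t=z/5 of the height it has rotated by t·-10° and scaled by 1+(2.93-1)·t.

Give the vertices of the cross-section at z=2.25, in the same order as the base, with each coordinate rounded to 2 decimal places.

Cross-section at z=2.25: (-7.67,-2.21) (-2.60,-9.17) (0.20,-9.39) (8.87,-6.32) (5.24,7.08)

t = z/height = 2.25/5 = 0.45
s = 1 + (scale-1)·z/height = 1 + (2.93-1)·2.25/5 = 1.868500
θ = twist·z/height = -10°·2.25/5 = -4.5000° = -0.078540 rad
cos θ = 0.996917, sin θ = -0.078459 (intermediates below are computed at full precision and shown rounded to 5 d.p.)
v1: (-4,-1.5) → rotate → (-4.10536,-1.18154) → ×s → (-7.67086,-2.20771) → (-7.67,-2.21)
v2: (-1,-5) → rotate → (-1.38921,-4.90613) → ×s → (-2.59574,-9.16710) → (-2.60,-9.17)
v3: (0.5,-5) → rotate → (0.10616,-5.02382) → ×s → (0.19837,-9.38700) → (0.20,-9.39)
v4: (5,-3) → rotate → (4.74921,-3.38305) → ×s → (8.87390,-6.32122) → (8.87,-6.32)
v5: (2.5,4) → rotate → (2.80613,3.79152) → ×s → (5.24325,7.08446) → (5.24,7.08)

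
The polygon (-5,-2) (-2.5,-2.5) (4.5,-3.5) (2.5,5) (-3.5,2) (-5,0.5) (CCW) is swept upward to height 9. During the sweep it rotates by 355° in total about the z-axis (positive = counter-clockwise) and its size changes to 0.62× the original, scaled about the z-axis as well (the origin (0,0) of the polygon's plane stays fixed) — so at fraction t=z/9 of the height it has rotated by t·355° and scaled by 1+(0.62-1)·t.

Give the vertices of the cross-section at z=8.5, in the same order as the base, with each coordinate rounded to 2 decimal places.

Cross-section at z=8.5: (-3.45,0.18) (-2.13,-0.79) (1.68,-3.24) (2.80,2.24) (-1.50,2.10) (-2.78,1.63)

t = z/height = 8.5/9 = 0.944444
s = 1 + (scale-1)·z/height = 1 + (0.62-1)·8.5/9 = 0.641111
θ = twist·z/height = 355°·8.5/9 = 335.2778° = 5.851701 rad
cos θ = 0.908346, sin θ = -0.418219 (intermediates below are computed at full precision and shown rounded to 5 d.p.)
v1: (-5,-2) → rotate → (-5.37817,0.27440) → ×s → (-3.44800,0.17592) → (-3.45,0.18)
v2: (-2.5,-2.5) → rotate → (-3.31641,-1.22532) → ×s → (-2.12619,-0.78556) → (-2.13,-0.79)
v3: (4.5,-3.5) → rotate → (2.62379,-5.06120) → ×s → (1.68214,-3.24479) → (1.68,-3.24)
v4: (2.5,5) → rotate → (4.36196,3.49618) → ×s → (2.79650,2.24144) → (2.80,2.24)
v5: (-3.5,2) → rotate → (-2.34277,3.28046) → ×s → (-1.50198,2.10314) → (-1.50,2.10)
v6: (-5,0.5) → rotate → (-4.33262,2.54527) → ×s → (-2.77769,1.63180) → (-2.78,1.63)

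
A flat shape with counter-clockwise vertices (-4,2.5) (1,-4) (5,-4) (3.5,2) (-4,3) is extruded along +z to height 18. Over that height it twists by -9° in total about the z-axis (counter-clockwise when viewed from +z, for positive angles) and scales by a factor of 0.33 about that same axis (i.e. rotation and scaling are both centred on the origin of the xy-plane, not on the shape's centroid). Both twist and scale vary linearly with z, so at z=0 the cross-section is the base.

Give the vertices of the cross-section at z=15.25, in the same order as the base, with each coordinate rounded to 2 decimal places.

t = z/height = 15.25/18 = 0.847222
s = 1 + (scale-1)·z/height = 1 + (0.33-1)·15.25/18 = 0.432361
θ = twist·z/height = -9°·15.25/18 = -7.6250° = -0.133081 rad
cos θ = 0.991158, sin θ = -0.132689 (intermediates below are computed at full precision and shown rounded to 5 d.p.)
v1: (-4,2.5) → rotate → (-3.63291,3.00865) → ×s → (-1.57073,1.30082) → (-1.57,1.30)
v2: (1,-4) → rotate → (0.46040,-4.09732) → ×s → (0.19906,-1.77152) → (0.20,-1.77)
v3: (5,-4) → rotate → (4.42503,-4.62808) → ×s → (1.91321,-2.00100) → (1.91,-2.00)
v4: (3.5,2) → rotate → (3.73443,1.51790) → ×s → (1.61462,0.65628) → (1.61,0.66)
v5: (-4,3) → rotate → (-3.56656,3.50423) → ×s → (-1.54204,1.51509) → (-1.54,1.52)

Cross-section at z=15.25: (-1.57,1.30) (0.20,-1.77) (1.91,-2.00) (1.61,0.66) (-1.54,1.52)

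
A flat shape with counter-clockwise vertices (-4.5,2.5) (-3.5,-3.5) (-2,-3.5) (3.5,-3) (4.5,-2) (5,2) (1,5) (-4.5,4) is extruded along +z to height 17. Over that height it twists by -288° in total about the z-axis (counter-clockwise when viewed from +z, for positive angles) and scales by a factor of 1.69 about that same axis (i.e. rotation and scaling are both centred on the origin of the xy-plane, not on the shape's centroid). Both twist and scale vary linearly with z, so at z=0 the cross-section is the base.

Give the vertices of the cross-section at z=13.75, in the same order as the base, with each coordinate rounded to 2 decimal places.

t = z/height = 13.75/17 = 0.808824
s = 1 + (scale-1)·z/height = 1 + (1.69-1)·13.75/17 = 1.558088
θ = twist·z/height = -288°·13.75/17 = -232.9412° = -4.065590 rad
cos θ = -0.602635, sin θ = 0.798017 (intermediates below are computed at full precision and shown rounded to 5 d.p.)
v1: (-4.5,2.5) → rotate → (0.71681,-5.09766) → ×s → (1.11686,-7.94261) → (1.12,-7.94)
v2: (-3.5,-3.5) → rotate → (4.90228,-0.68384) → ×s → (7.63819,-1.06548) → (7.64,-1.07)
v3: (-2,-3.5) → rotate → (3.99833,0.51319) → ×s → (6.22975,0.79959) → (6.23,0.80)
v4: (3.5,-3) → rotate → (0.28483,4.60096) → ×s → (0.44379,7.16871) → (0.44,7.17)
v5: (4.5,-2) → rotate → (-1.11582,4.79635) → ×s → (-1.73855,7.47313) → (-1.74,7.47)
v6: (5,2) → rotate → (-4.60921,2.78482) → ×s → (-7.18155,4.33899) → (-7.18,4.34)
v7: (1,5) → rotate → (-4.59272,-2.21516) → ×s → (-7.15586,-3.45141) → (-7.16,-3.45)
v8: (-4.5,4) → rotate → (-0.48021,-6.00162) → ×s → (-0.74821,-9.35105) → (-0.75,-9.35)

Cross-section at z=13.75: (1.12,-7.94) (7.64,-1.07) (6.23,0.80) (0.44,7.17) (-1.74,7.47) (-7.18,4.34) (-7.16,-3.45) (-0.75,-9.35)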